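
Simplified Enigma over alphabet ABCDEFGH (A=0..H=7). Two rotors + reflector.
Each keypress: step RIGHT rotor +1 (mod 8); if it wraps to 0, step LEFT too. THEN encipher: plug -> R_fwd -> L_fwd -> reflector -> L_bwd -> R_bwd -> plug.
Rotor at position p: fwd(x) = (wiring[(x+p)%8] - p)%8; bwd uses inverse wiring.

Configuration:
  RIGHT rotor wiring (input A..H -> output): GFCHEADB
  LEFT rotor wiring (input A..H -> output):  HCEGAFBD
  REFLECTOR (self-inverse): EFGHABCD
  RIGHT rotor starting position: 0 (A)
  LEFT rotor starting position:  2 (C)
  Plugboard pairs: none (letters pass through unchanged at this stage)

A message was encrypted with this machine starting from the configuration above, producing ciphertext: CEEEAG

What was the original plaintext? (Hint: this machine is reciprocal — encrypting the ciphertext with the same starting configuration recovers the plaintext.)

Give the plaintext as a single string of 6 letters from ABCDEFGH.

Answer: HFCACA

Derivation:
Char 1 ('C'): step: R->1, L=2; C->plug->C->R->G->L->F->refl->B->L'->F->R'->H->plug->H
Char 2 ('E'): step: R->2, L=2; E->plug->E->R->B->L->E->refl->A->L'->H->R'->F->plug->F
Char 3 ('E'): step: R->3, L=2; E->plug->E->R->G->L->F->refl->B->L'->F->R'->C->plug->C
Char 4 ('E'): step: R->4, L=2; E->plug->E->R->C->L->G->refl->C->L'->A->R'->A->plug->A
Char 5 ('A'): step: R->5, L=2; A->plug->A->R->D->L->D->refl->H->L'->E->R'->C->plug->C
Char 6 ('G'): step: R->6, L=2; G->plug->G->R->G->L->F->refl->B->L'->F->R'->A->plug->A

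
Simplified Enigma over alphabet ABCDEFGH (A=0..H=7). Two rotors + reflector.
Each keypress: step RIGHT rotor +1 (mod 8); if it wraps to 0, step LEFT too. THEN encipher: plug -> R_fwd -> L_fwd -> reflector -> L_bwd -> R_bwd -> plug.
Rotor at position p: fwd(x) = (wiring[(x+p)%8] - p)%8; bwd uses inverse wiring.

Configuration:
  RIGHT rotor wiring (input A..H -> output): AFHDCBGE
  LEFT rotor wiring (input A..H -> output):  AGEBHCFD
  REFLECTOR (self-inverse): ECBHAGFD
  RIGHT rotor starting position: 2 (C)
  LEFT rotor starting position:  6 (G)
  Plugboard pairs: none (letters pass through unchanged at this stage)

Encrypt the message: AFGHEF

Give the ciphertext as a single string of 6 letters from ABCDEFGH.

Answer: FEFDBH

Derivation:
Char 1 ('A'): step: R->3, L=6; A->plug->A->R->A->L->H->refl->D->L'->F->R'->F->plug->F
Char 2 ('F'): step: R->4, L=6; F->plug->F->R->B->L->F->refl->G->L'->E->R'->E->plug->E
Char 3 ('G'): step: R->5, L=6; G->plug->G->R->G->L->B->refl->C->L'->C->R'->F->plug->F
Char 4 ('H'): step: R->6, L=6; H->plug->H->R->D->L->A->refl->E->L'->H->R'->D->plug->D
Char 5 ('E'): step: R->7, L=6; E->plug->E->R->E->L->G->refl->F->L'->B->R'->B->plug->B
Char 6 ('F'): step: R->0, L->7 (L advanced); F->plug->F->R->B->L->B->refl->C->L'->E->R'->H->plug->H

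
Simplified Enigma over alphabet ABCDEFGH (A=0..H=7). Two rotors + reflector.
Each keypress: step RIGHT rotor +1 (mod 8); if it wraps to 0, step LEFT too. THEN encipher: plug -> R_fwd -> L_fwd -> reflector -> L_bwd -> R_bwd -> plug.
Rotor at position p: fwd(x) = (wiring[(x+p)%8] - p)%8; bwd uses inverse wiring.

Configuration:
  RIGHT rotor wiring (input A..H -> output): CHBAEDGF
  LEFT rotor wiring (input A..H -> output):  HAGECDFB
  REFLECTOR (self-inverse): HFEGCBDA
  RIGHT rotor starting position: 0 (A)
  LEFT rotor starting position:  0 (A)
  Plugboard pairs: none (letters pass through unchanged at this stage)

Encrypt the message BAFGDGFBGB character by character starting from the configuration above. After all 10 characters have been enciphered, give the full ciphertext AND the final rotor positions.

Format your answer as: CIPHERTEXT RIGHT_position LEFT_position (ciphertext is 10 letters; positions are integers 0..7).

Answer: HBHCEBDAFG 2 1

Derivation:
Char 1 ('B'): step: R->1, L=0; B->plug->B->R->A->L->H->refl->A->L'->B->R'->H->plug->H
Char 2 ('A'): step: R->2, L=0; A->plug->A->R->H->L->B->refl->F->L'->G->R'->B->plug->B
Char 3 ('F'): step: R->3, L=0; F->plug->F->R->H->L->B->refl->F->L'->G->R'->H->plug->H
Char 4 ('G'): step: R->4, L=0; G->plug->G->R->F->L->D->refl->G->L'->C->R'->C->plug->C
Char 5 ('D'): step: R->5, L=0; D->plug->D->R->F->L->D->refl->G->L'->C->R'->E->plug->E
Char 6 ('G'): step: R->6, L=0; G->plug->G->R->G->L->F->refl->B->L'->H->R'->B->plug->B
Char 7 ('F'): step: R->7, L=0; F->plug->F->R->F->L->D->refl->G->L'->C->R'->D->plug->D
Char 8 ('B'): step: R->0, L->1 (L advanced); B->plug->B->R->H->L->G->refl->D->L'->C->R'->A->plug->A
Char 9 ('G'): step: R->1, L=1; G->plug->G->R->E->L->C->refl->E->L'->F->R'->F->plug->F
Char 10 ('B'): step: R->2, L=1; B->plug->B->R->G->L->A->refl->H->L'->A->R'->G->plug->G
Final: ciphertext=HBHCEBDAFG, RIGHT=2, LEFT=1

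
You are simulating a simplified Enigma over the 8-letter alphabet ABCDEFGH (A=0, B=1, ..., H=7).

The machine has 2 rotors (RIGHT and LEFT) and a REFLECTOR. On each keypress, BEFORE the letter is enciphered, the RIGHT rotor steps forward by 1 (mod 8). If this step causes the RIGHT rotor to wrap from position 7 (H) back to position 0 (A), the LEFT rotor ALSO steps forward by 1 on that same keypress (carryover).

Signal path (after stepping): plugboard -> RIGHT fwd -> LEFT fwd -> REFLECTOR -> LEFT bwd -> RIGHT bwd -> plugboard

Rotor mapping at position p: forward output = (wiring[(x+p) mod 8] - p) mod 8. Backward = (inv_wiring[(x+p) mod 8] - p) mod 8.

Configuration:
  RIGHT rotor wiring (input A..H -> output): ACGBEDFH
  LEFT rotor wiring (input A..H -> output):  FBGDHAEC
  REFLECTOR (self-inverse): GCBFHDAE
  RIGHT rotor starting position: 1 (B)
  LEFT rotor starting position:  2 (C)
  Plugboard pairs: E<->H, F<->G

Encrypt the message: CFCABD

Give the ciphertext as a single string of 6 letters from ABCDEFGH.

Answer: FCHCDA

Derivation:
Char 1 ('C'): step: R->2, L=2; C->plug->C->R->C->L->F->refl->D->L'->G->R'->G->plug->F
Char 2 ('F'): step: R->3, L=2; F->plug->G->R->H->L->H->refl->E->L'->A->R'->C->plug->C
Char 3 ('C'): step: R->4, L=2; C->plug->C->R->B->L->B->refl->C->L'->E->R'->E->plug->H
Char 4 ('A'): step: R->5, L=2; A->plug->A->R->G->L->D->refl->F->L'->C->R'->C->plug->C
Char 5 ('B'): step: R->6, L=2; B->plug->B->R->B->L->B->refl->C->L'->E->R'->D->plug->D
Char 6 ('D'): step: R->7, L=2; D->plug->D->R->H->L->H->refl->E->L'->A->R'->A->plug->A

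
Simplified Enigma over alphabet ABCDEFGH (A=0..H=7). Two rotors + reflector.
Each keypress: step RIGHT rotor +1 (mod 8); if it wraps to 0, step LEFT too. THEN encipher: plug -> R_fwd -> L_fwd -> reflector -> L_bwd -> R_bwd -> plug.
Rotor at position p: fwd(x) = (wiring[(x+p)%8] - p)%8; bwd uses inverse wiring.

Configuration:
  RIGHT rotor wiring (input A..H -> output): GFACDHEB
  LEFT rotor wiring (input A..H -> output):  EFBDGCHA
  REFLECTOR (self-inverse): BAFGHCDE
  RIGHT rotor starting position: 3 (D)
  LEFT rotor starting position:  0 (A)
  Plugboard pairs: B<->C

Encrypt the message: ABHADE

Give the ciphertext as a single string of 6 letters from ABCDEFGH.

Answer: EFGCEG

Derivation:
Char 1 ('A'): step: R->4, L=0; A->plug->A->R->H->L->A->refl->B->L'->C->R'->E->plug->E
Char 2 ('B'): step: R->5, L=0; B->plug->C->R->E->L->G->refl->D->L'->D->R'->F->plug->F
Char 3 ('H'): step: R->6, L=0; H->plug->H->R->B->L->F->refl->C->L'->F->R'->G->plug->G
Char 4 ('A'): step: R->7, L=0; A->plug->A->R->C->L->B->refl->A->L'->H->R'->B->plug->C
Char 5 ('D'): step: R->0, L->1 (L advanced); D->plug->D->R->C->L->C->refl->F->L'->D->R'->E->plug->E
Char 6 ('E'): step: R->1, L=1; E->plug->E->R->G->L->H->refl->E->L'->A->R'->G->plug->G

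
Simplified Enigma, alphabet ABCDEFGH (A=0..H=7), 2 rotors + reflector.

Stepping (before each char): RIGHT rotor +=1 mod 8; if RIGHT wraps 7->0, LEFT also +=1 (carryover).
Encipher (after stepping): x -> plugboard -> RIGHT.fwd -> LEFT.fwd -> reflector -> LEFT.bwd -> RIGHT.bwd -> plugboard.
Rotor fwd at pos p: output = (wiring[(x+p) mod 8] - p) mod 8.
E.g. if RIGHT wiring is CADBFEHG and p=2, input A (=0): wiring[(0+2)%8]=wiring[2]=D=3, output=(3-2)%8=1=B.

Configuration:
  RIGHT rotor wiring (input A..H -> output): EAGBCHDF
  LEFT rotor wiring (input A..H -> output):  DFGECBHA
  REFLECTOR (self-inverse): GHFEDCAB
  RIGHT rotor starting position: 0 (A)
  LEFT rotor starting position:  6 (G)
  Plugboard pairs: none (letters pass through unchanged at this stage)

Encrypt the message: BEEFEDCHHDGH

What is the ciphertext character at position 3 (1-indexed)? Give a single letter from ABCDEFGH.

Char 1 ('B'): step: R->1, L=6; B->plug->B->R->F->L->G->refl->A->L'->E->R'->G->plug->G
Char 2 ('E'): step: R->2, L=6; E->plug->E->R->B->L->C->refl->F->L'->C->R'->G->plug->G
Char 3 ('E'): step: R->3, L=6; E->plug->E->R->C->L->F->refl->C->L'->B->R'->F->plug->F

F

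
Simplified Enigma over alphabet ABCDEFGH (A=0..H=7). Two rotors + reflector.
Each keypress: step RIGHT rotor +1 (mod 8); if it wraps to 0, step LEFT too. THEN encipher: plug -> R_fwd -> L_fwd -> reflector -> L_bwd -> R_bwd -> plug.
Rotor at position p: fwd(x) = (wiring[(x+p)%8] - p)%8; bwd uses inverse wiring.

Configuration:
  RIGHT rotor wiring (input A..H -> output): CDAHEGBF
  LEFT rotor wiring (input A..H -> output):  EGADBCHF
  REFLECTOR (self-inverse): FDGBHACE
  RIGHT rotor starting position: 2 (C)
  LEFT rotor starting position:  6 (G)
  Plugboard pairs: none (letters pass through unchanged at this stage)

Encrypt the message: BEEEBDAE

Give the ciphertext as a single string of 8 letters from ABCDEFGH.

Char 1 ('B'): step: R->3, L=6; B->plug->B->R->B->L->H->refl->E->L'->H->R'->F->plug->F
Char 2 ('E'): step: R->4, L=6; E->plug->E->R->G->L->D->refl->B->L'->A->R'->A->plug->A
Char 3 ('E'): step: R->5, L=6; E->plug->E->R->G->L->D->refl->B->L'->A->R'->C->plug->C
Char 4 ('E'): step: R->6, L=6; E->plug->E->R->C->L->G->refl->C->L'->E->R'->C->plug->C
Char 5 ('B'): step: R->7, L=6; B->plug->B->R->D->L->A->refl->F->L'->F->R'->F->plug->F
Char 6 ('D'): step: R->0, L->7 (L advanced); D->plug->D->R->H->L->A->refl->F->L'->B->R'->G->plug->G
Char 7 ('A'): step: R->1, L=7; A->plug->A->R->C->L->H->refl->E->L'->E->R'->G->plug->G
Char 8 ('E'): step: R->2, L=7; E->plug->E->R->H->L->A->refl->F->L'->B->R'->H->plug->H

Answer: FACCFGGH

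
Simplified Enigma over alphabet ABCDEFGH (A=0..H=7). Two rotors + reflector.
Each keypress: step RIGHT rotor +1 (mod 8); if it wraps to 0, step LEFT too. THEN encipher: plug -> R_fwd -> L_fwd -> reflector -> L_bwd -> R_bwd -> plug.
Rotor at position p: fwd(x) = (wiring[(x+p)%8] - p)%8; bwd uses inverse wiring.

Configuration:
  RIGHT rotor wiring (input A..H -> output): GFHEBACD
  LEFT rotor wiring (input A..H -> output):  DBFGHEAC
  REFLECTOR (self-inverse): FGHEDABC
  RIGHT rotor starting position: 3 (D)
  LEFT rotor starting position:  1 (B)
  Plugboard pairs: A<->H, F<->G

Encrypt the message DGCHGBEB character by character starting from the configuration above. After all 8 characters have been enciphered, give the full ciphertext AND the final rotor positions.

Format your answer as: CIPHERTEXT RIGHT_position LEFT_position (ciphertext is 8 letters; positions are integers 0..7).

Answer: HEAFEHGA 3 2

Derivation:
Char 1 ('D'): step: R->4, L=1; D->plug->D->R->H->L->C->refl->H->L'->F->R'->A->plug->H
Char 2 ('G'): step: R->5, L=1; G->plug->F->R->C->L->F->refl->A->L'->A->R'->E->plug->E
Char 3 ('C'): step: R->6, L=1; C->plug->C->R->A->L->A->refl->F->L'->C->R'->H->plug->A
Char 4 ('H'): step: R->7, L=1; H->plug->A->R->E->L->D->refl->E->L'->B->R'->G->plug->F
Char 5 ('G'): step: R->0, L->2 (L advanced); G->plug->F->R->A->L->D->refl->E->L'->B->R'->E->plug->E
Char 6 ('B'): step: R->1, L=2; B->plug->B->R->G->L->B->refl->G->L'->E->R'->A->plug->H
Char 7 ('E'): step: R->2, L=2; E->plug->E->R->A->L->D->refl->E->L'->B->R'->F->plug->G
Char 8 ('B'): step: R->3, L=2; B->plug->B->R->G->L->B->refl->G->L'->E->R'->H->plug->A
Final: ciphertext=HEAFEHGA, RIGHT=3, LEFT=2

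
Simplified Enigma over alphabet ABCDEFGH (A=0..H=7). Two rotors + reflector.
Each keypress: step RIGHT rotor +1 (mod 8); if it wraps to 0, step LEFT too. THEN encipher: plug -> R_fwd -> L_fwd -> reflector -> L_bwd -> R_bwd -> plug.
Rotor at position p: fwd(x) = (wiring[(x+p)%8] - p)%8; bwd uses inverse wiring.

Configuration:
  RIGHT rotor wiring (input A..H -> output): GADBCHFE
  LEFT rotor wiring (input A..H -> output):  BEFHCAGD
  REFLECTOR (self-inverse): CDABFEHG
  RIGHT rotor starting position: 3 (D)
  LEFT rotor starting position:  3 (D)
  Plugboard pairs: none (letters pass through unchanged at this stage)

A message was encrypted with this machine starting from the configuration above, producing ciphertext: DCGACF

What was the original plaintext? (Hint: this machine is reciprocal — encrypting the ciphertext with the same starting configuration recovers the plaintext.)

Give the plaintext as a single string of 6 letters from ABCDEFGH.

Answer: EGACBD

Derivation:
Char 1 ('D'): step: R->4, L=3; D->plug->D->R->A->L->E->refl->F->L'->C->R'->E->plug->E
Char 2 ('C'): step: R->5, L=3; C->plug->C->R->H->L->C->refl->A->L'->E->R'->G->plug->G
Char 3 ('G'): step: R->6, L=3; G->plug->G->R->E->L->A->refl->C->L'->H->R'->A->plug->A
Char 4 ('A'): step: R->7, L=3; A->plug->A->R->F->L->G->refl->H->L'->B->R'->C->plug->C
Char 5 ('C'): step: R->0, L->4 (L advanced); C->plug->C->R->D->L->H->refl->G->L'->A->R'->B->plug->B
Char 6 ('F'): step: R->1, L=4; F->plug->F->R->E->L->F->refl->E->L'->B->R'->D->plug->D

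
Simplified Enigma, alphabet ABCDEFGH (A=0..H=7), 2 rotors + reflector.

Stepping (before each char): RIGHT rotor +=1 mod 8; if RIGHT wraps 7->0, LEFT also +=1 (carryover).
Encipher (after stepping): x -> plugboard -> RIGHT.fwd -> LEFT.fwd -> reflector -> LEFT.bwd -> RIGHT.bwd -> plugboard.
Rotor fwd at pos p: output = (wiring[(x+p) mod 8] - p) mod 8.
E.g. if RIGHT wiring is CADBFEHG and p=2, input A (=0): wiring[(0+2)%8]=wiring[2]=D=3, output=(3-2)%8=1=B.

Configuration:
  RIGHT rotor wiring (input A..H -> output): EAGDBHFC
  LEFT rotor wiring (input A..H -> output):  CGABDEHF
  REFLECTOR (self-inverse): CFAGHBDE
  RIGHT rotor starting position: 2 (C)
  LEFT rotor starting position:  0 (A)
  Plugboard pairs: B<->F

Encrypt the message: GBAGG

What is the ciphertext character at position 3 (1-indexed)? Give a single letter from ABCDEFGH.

Char 1 ('G'): step: R->3, L=0; G->plug->G->R->F->L->E->refl->H->L'->G->R'->B->plug->F
Char 2 ('B'): step: R->4, L=0; B->plug->F->R->E->L->D->refl->G->L'->B->R'->C->plug->C
Char 3 ('A'): step: R->5, L=0; A->plug->A->R->C->L->A->refl->C->L'->A->R'->B->plug->F

F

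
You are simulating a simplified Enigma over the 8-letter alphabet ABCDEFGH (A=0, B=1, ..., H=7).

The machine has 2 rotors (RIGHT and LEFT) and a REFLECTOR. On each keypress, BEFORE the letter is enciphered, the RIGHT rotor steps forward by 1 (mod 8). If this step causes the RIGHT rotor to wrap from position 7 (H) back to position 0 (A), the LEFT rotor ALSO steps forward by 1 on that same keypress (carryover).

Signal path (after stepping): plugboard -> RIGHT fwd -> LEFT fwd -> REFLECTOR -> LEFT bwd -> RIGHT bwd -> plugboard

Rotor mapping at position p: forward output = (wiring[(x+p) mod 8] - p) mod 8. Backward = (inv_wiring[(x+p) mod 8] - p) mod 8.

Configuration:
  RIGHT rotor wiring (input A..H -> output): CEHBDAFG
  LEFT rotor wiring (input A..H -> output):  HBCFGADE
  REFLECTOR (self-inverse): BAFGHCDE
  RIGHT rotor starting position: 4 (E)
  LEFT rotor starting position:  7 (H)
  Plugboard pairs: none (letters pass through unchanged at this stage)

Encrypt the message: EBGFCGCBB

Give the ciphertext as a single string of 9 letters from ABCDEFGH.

Char 1 ('E'): step: R->5, L=7; E->plug->E->R->H->L->E->refl->H->L'->F->R'->D->plug->D
Char 2 ('B'): step: R->6, L=7; B->plug->B->R->A->L->F->refl->C->L'->C->R'->H->plug->H
Char 3 ('G'): step: R->7, L=7; G->plug->G->R->B->L->A->refl->B->L'->G->R'->H->plug->H
Char 4 ('F'): step: R->0, L->0 (L advanced); F->plug->F->R->A->L->H->refl->E->L'->H->R'->C->plug->C
Char 5 ('C'): step: R->1, L=0; C->plug->C->R->A->L->H->refl->E->L'->H->R'->E->plug->E
Char 6 ('G'): step: R->2, L=0; G->plug->G->R->A->L->H->refl->E->L'->H->R'->B->plug->B
Char 7 ('C'): step: R->3, L=0; C->plug->C->R->F->L->A->refl->B->L'->B->R'->G->plug->G
Char 8 ('B'): step: R->4, L=0; B->plug->B->R->E->L->G->refl->D->L'->G->R'->E->plug->E
Char 9 ('B'): step: R->5, L=0; B->plug->B->R->A->L->H->refl->E->L'->H->R'->E->plug->E

Answer: DHHCEBGEE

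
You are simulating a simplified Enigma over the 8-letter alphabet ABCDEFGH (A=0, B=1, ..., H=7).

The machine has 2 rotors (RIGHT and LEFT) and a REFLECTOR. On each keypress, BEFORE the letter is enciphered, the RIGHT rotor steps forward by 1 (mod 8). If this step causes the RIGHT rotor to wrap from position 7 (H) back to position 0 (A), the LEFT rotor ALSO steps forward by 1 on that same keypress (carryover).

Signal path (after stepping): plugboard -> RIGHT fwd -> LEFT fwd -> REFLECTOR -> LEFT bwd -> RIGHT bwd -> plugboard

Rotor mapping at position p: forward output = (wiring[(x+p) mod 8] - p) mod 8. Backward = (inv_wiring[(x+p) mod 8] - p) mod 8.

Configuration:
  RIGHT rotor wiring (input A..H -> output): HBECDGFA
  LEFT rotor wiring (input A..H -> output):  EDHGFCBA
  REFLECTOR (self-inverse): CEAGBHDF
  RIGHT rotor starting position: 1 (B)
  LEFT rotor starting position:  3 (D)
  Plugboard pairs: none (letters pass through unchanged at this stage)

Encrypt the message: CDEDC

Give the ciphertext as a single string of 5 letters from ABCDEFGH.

Char 1 ('C'): step: R->2, L=3; C->plug->C->R->B->L->C->refl->A->L'->G->R'->F->plug->F
Char 2 ('D'): step: R->3, L=3; D->plug->D->R->C->L->H->refl->F->L'->E->R'->F->plug->F
Char 3 ('E'): step: R->4, L=3; E->plug->E->R->D->L->G->refl->D->L'->A->R'->G->plug->G
Char 4 ('D'): step: R->5, L=3; D->plug->D->R->C->L->H->refl->F->L'->E->R'->E->plug->E
Char 5 ('C'): step: R->6, L=3; C->plug->C->R->B->L->C->refl->A->L'->G->R'->E->plug->E

Answer: FFGEE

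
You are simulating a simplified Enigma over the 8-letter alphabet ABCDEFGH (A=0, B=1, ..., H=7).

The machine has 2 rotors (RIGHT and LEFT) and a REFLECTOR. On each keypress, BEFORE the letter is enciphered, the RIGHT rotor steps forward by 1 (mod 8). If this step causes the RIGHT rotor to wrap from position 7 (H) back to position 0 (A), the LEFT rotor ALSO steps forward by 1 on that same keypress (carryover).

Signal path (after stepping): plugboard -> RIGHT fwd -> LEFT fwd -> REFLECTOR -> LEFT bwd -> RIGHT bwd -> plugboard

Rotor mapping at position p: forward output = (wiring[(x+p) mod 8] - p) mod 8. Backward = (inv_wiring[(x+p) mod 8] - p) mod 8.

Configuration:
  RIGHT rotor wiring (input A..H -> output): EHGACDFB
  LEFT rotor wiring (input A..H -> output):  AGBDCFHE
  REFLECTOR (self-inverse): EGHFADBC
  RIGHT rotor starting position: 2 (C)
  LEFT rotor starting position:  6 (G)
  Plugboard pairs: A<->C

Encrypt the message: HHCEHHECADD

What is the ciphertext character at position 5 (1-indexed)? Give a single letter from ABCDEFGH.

Char 1 ('H'): step: R->3, L=6; H->plug->H->R->D->L->A->refl->E->L'->G->R'->E->plug->E
Char 2 ('H'): step: R->4, L=6; H->plug->H->R->E->L->D->refl->F->L'->F->R'->D->plug->D
Char 3 ('C'): step: R->5, L=6; C->plug->A->R->G->L->E->refl->A->L'->D->R'->G->plug->G
Char 4 ('E'): step: R->6, L=6; E->plug->E->R->A->L->B->refl->G->L'->B->R'->D->plug->D
Char 5 ('H'): step: R->7, L=6; H->plug->H->R->G->L->E->refl->A->L'->D->R'->F->plug->F

F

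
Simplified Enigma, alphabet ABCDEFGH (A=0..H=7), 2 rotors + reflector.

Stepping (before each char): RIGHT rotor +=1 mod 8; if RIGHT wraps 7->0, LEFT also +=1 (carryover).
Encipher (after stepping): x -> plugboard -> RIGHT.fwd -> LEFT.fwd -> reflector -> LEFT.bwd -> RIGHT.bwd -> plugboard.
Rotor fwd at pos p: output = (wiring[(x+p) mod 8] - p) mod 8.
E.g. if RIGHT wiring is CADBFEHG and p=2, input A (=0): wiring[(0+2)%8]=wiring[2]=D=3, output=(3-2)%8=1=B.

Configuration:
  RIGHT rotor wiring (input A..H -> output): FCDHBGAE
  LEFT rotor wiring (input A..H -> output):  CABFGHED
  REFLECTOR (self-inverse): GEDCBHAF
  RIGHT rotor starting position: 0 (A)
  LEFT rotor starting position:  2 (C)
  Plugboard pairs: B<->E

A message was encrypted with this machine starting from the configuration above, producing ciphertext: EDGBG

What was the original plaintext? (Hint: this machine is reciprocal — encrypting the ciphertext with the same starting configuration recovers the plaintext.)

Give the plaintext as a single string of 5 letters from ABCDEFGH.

Answer: BAECB

Derivation:
Char 1 ('E'): step: R->1, L=2; E->plug->B->R->C->L->E->refl->B->L'->F->R'->E->plug->B
Char 2 ('D'): step: R->2, L=2; D->plug->D->R->E->L->C->refl->D->L'->B->R'->A->plug->A
Char 3 ('G'): step: R->3, L=2; G->plug->G->R->H->L->G->refl->A->L'->G->R'->B->plug->E
Char 4 ('B'): step: R->4, L=2; B->plug->E->R->B->L->D->refl->C->L'->E->R'->C->plug->C
Char 5 ('G'): step: R->5, L=2; G->plug->G->R->C->L->E->refl->B->L'->F->R'->E->plug->B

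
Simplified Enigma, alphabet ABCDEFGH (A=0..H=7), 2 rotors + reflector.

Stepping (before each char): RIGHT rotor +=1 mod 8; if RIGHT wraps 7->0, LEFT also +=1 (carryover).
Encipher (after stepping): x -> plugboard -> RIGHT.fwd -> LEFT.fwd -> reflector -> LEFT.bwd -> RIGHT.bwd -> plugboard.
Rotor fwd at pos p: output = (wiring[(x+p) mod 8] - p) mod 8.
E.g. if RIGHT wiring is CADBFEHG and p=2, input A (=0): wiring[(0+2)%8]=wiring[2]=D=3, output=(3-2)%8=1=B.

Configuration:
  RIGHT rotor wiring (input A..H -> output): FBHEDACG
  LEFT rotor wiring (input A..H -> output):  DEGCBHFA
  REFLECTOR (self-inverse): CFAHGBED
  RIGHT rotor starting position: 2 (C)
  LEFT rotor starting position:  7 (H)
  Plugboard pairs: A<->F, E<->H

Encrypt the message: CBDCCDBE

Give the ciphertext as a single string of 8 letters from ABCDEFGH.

Answer: GGAHDEEG

Derivation:
Char 1 ('C'): step: R->3, L=7; C->plug->C->R->F->L->C->refl->A->L'->G->R'->G->plug->G
Char 2 ('B'): step: R->4, L=7; B->plug->B->R->E->L->D->refl->H->L'->D->R'->G->plug->G
Char 3 ('D'): step: R->5, L=7; D->plug->D->R->A->L->B->refl->F->L'->C->R'->F->plug->A
Char 4 ('C'): step: R->6, L=7; C->plug->C->R->H->L->G->refl->E->L'->B->R'->E->plug->H
Char 5 ('C'): step: R->7, L=7; C->plug->C->R->C->L->F->refl->B->L'->A->R'->D->plug->D
Char 6 ('D'): step: R->0, L->0 (L advanced); D->plug->D->R->E->L->B->refl->F->L'->G->R'->H->plug->E
Char 7 ('B'): step: R->1, L=0; B->plug->B->R->G->L->F->refl->B->L'->E->R'->H->plug->E
Char 8 ('E'): step: R->2, L=0; E->plug->H->R->H->L->A->refl->C->L'->D->R'->G->plug->G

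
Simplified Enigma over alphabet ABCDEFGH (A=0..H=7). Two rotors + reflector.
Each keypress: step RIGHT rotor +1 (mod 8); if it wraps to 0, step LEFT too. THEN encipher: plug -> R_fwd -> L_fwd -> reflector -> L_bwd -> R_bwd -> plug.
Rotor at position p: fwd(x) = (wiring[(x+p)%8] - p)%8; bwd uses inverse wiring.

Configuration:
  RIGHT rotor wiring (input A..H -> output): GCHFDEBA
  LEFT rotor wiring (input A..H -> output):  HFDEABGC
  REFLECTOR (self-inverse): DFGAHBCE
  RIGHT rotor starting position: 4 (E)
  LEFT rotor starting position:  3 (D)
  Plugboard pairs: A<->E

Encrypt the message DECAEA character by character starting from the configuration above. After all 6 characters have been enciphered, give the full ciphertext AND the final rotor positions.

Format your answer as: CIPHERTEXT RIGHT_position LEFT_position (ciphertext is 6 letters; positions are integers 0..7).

Answer: GFBBHG 2 4

Derivation:
Char 1 ('D'): step: R->5, L=3; D->plug->D->R->B->L->F->refl->B->L'->A->R'->G->plug->G
Char 2 ('E'): step: R->6, L=3; E->plug->A->R->D->L->D->refl->A->L'->H->R'->F->plug->F
Char 3 ('C'): step: R->7, L=3; C->plug->C->R->D->L->D->refl->A->L'->H->R'->B->plug->B
Char 4 ('A'): step: R->0, L->4 (L advanced); A->plug->E->R->D->L->G->refl->C->L'->C->R'->B->plug->B
Char 5 ('E'): step: R->1, L=4; E->plug->A->R->B->L->F->refl->B->L'->F->R'->H->plug->H
Char 6 ('A'): step: R->2, L=4; A->plug->E->R->H->L->A->refl->D->L'->E->R'->G->plug->G
Final: ciphertext=GFBBHG, RIGHT=2, LEFT=4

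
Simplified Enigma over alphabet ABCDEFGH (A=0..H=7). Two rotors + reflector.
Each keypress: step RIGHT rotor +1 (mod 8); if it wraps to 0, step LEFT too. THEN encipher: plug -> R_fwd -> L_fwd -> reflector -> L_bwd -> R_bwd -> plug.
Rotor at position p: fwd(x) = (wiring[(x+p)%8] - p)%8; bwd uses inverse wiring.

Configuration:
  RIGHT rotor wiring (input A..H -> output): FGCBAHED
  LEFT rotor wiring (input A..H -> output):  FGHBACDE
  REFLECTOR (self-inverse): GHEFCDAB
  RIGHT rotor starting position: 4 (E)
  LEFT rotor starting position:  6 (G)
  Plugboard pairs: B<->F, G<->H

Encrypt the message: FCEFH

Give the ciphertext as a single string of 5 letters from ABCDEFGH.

Answer: CAAEA

Derivation:
Char 1 ('F'): step: R->5, L=6; F->plug->B->R->H->L->E->refl->C->L'->G->R'->C->plug->C
Char 2 ('C'): step: R->6, L=6; C->plug->C->R->H->L->E->refl->C->L'->G->R'->A->plug->A
Char 3 ('E'): step: R->7, L=6; E->plug->E->R->C->L->H->refl->B->L'->E->R'->A->plug->A
Char 4 ('F'): step: R->0, L->7 (L advanced); F->plug->B->R->G->L->D->refl->F->L'->A->R'->E->plug->E
Char 5 ('H'): step: R->1, L=7; H->plug->G->R->C->L->H->refl->B->L'->F->R'->A->plug->A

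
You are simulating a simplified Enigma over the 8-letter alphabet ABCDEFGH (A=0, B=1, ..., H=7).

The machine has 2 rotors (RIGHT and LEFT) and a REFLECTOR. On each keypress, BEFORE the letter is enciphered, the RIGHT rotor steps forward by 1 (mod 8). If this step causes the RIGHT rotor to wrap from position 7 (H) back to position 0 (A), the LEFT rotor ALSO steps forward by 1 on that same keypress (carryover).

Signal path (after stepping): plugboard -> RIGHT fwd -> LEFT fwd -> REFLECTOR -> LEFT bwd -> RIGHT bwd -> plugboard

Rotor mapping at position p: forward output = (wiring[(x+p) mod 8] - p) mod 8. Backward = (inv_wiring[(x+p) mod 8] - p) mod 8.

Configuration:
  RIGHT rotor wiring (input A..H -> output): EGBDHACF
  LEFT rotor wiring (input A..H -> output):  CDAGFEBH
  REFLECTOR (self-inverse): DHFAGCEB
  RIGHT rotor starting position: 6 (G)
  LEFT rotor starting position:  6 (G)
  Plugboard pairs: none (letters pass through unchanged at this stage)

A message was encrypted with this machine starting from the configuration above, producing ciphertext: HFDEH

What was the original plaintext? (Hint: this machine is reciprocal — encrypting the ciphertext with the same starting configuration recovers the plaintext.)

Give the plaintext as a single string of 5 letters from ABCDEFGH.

Char 1 ('H'): step: R->7, L=6; H->plug->H->R->D->L->F->refl->C->L'->E->R'->E->plug->E
Char 2 ('F'): step: R->0, L->7 (L advanced); F->plug->F->R->A->L->A->refl->D->L'->B->R'->C->plug->C
Char 3 ('D'): step: R->1, L=7; D->plug->D->R->G->L->F->refl->C->L'->H->R'->E->plug->E
Char 4 ('E'): step: R->2, L=7; E->plug->E->R->A->L->A->refl->D->L'->B->R'->B->plug->B
Char 5 ('H'): step: R->3, L=7; H->plug->H->R->G->L->F->refl->C->L'->H->R'->D->plug->D

Answer: ECEBD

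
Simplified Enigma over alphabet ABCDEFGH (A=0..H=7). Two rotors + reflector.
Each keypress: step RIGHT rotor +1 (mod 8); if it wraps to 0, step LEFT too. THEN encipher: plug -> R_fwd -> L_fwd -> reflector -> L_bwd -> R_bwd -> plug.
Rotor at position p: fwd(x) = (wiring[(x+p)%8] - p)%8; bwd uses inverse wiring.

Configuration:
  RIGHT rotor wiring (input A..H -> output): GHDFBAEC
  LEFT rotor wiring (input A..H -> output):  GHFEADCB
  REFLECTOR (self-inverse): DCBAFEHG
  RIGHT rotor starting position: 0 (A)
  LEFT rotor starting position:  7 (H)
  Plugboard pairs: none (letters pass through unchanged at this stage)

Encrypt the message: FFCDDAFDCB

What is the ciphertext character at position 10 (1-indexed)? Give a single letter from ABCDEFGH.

Char 1 ('F'): step: R->1, L=7; F->plug->F->R->D->L->G->refl->H->L'->B->R'->G->plug->G
Char 2 ('F'): step: R->2, L=7; F->plug->F->R->A->L->C->refl->B->L'->F->R'->H->plug->H
Char 3 ('C'): step: R->3, L=7; C->plug->C->R->F->L->B->refl->C->L'->A->R'->H->plug->H
Char 4 ('D'): step: R->4, L=7; D->plug->D->R->G->L->E->refl->F->L'->E->R'->B->plug->B
Char 5 ('D'): step: R->5, L=7; D->plug->D->R->B->L->H->refl->G->L'->D->R'->A->plug->A
Char 6 ('A'): step: R->6, L=7; A->plug->A->R->G->L->E->refl->F->L'->E->R'->B->plug->B
Char 7 ('F'): step: R->7, L=7; F->plug->F->R->C->L->A->refl->D->L'->H->R'->B->plug->B
Char 8 ('D'): step: R->0, L->0 (L advanced); D->plug->D->R->F->L->D->refl->A->L'->E->R'->G->plug->G
Char 9 ('C'): step: R->1, L=0; C->plug->C->R->E->L->A->refl->D->L'->F->R'->H->plug->H
Char 10 ('B'): step: R->2, L=0; B->plug->B->R->D->L->E->refl->F->L'->C->R'->E->plug->E

E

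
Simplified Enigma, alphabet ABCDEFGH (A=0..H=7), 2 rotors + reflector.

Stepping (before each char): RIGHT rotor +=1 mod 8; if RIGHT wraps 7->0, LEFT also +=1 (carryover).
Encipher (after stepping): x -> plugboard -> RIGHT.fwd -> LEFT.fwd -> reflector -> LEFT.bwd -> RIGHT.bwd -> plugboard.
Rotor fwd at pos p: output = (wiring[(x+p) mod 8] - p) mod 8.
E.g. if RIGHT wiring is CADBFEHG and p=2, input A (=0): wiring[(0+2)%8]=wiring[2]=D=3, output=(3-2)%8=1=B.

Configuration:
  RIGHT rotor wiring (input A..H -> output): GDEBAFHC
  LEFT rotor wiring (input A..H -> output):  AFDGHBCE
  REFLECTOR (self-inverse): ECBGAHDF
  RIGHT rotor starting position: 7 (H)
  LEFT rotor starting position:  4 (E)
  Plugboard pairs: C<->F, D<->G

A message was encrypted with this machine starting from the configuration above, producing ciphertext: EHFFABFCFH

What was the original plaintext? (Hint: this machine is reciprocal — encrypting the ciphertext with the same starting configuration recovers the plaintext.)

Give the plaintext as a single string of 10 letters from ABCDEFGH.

Char 1 ('E'): step: R->0, L->5 (L advanced); E->plug->E->R->A->L->E->refl->A->L'->E->R'->C->plug->F
Char 2 ('H'): step: R->1, L=5; H->plug->H->R->F->L->G->refl->D->L'->D->R'->B->plug->B
Char 3 ('F'): step: R->2, L=5; F->plug->C->R->G->L->B->refl->C->L'->H->R'->B->plug->B
Char 4 ('F'): step: R->3, L=5; F->plug->C->R->C->L->H->refl->F->L'->B->R'->H->plug->H
Char 5 ('A'): step: R->4, L=5; A->plug->A->R->E->L->A->refl->E->L'->A->R'->G->plug->D
Char 6 ('B'): step: R->5, L=5; B->plug->B->R->C->L->H->refl->F->L'->B->R'->D->plug->G
Char 7 ('F'): step: R->6, L=5; F->plug->C->R->A->L->E->refl->A->L'->E->R'->B->plug->B
Char 8 ('C'): step: R->7, L=5; C->plug->F->R->B->L->F->refl->H->L'->C->R'->E->plug->E
Char 9 ('F'): step: R->0, L->6 (L advanced); F->plug->C->R->E->L->F->refl->H->L'->D->R'->B->plug->B
Char 10 ('H'): step: R->1, L=6; H->plug->H->R->F->L->A->refl->E->L'->A->R'->C->plug->F

Answer: FBBHDGBEBF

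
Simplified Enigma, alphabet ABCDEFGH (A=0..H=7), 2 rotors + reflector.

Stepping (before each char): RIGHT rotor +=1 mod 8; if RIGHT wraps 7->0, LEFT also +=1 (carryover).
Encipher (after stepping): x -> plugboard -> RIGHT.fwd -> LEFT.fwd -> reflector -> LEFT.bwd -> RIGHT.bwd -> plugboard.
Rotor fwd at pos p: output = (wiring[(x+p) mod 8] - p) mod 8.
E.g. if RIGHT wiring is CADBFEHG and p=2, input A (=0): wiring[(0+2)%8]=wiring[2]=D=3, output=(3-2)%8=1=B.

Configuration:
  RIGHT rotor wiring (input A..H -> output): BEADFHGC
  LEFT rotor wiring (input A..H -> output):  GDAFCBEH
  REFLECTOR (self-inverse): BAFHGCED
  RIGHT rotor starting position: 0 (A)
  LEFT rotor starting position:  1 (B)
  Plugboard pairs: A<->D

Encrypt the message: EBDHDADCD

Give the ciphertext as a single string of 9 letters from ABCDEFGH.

Char 1 ('E'): step: R->1, L=1; E->plug->E->R->G->L->G->refl->E->L'->C->R'->C->plug->C
Char 2 ('B'): step: R->2, L=1; B->plug->B->R->B->L->H->refl->D->L'->F->R'->D->plug->A
Char 3 ('D'): step: R->3, L=1; D->plug->A->R->A->L->C->refl->F->L'->H->R'->E->plug->E
Char 4 ('H'): step: R->4, L=1; H->plug->H->R->H->L->F->refl->C->L'->A->R'->F->plug->F
Char 5 ('D'): step: R->5, L=1; D->plug->A->R->C->L->E->refl->G->L'->G->R'->G->plug->G
Char 6 ('A'): step: R->6, L=1; A->plug->D->R->G->L->G->refl->E->L'->C->R'->E->plug->E
Char 7 ('D'): step: R->7, L=1; D->plug->A->R->D->L->B->refl->A->L'->E->R'->E->plug->E
Char 8 ('C'): step: R->0, L->2 (L advanced); C->plug->C->R->A->L->G->refl->E->L'->G->R'->G->plug->G
Char 9 ('D'): step: R->1, L=2; D->plug->A->R->D->L->H->refl->D->L'->B->R'->G->plug->G

Answer: CAEFGEEGG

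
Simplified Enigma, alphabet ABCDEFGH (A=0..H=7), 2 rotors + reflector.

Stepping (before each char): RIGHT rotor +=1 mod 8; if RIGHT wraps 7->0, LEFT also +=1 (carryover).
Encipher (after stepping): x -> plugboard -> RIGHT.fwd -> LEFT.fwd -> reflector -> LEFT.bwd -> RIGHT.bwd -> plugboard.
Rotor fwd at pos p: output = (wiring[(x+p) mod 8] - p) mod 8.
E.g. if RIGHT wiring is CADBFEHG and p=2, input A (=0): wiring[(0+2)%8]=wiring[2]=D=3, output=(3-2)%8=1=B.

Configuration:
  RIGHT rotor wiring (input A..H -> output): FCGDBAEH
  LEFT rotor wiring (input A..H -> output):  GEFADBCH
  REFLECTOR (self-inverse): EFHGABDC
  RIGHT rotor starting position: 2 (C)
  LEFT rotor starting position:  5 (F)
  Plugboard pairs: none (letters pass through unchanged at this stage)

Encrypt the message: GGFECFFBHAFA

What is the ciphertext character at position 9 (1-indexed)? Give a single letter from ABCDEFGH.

Char 1 ('G'): step: R->3, L=5; G->plug->G->R->H->L->G->refl->D->L'->G->R'->B->plug->B
Char 2 ('G'): step: R->4, L=5; G->plug->G->R->C->L->C->refl->H->L'->E->R'->B->plug->B
Char 3 ('F'): step: R->5, L=5; F->plug->F->R->B->L->F->refl->B->L'->D->R'->A->plug->A
Char 4 ('E'): step: R->6, L=5; E->plug->E->R->A->L->E->refl->A->L'->F->R'->F->plug->F
Char 5 ('C'): step: R->7, L=5; C->plug->C->R->D->L->B->refl->F->L'->B->R'->G->plug->G
Char 6 ('F'): step: R->0, L->6 (L advanced); F->plug->F->R->A->L->E->refl->A->L'->C->R'->B->plug->B
Char 7 ('F'): step: R->1, L=6; F->plug->F->R->D->L->G->refl->D->L'->H->R'->E->plug->E
Char 8 ('B'): step: R->2, L=6; B->plug->B->R->B->L->B->refl->F->L'->G->R'->D->plug->D
Char 9 ('H'): step: R->3, L=6; H->plug->H->R->D->L->G->refl->D->L'->H->R'->G->plug->G

G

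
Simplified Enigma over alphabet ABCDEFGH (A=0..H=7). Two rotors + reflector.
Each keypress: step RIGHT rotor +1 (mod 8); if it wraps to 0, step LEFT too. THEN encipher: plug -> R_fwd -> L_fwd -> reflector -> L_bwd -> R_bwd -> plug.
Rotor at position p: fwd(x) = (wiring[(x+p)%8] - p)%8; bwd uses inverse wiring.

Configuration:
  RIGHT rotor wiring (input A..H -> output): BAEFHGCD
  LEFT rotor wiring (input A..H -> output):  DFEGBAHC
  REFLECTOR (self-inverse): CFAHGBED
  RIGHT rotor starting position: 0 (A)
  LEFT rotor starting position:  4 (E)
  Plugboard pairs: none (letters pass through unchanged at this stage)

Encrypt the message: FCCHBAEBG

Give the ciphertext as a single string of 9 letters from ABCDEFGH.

Char 1 ('F'): step: R->1, L=4; F->plug->F->R->B->L->E->refl->G->L'->D->R'->B->plug->B
Char 2 ('C'): step: R->2, L=4; C->plug->C->R->F->L->B->refl->F->L'->A->R'->E->plug->E
Char 3 ('C'): step: R->3, L=4; C->plug->C->R->D->L->G->refl->E->L'->B->R'->H->plug->H
Char 4 ('H'): step: R->4, L=4; H->plug->H->R->B->L->E->refl->G->L'->D->R'->A->plug->A
Char 5 ('B'): step: R->5, L=4; B->plug->B->R->F->L->B->refl->F->L'->A->R'->G->plug->G
Char 6 ('A'): step: R->6, L=4; A->plug->A->R->E->L->H->refl->D->L'->C->R'->D->plug->D
Char 7 ('E'): step: R->7, L=4; E->plug->E->R->G->L->A->refl->C->L'->H->R'->G->plug->G
Char 8 ('B'): step: R->0, L->5 (L advanced); B->plug->B->R->A->L->D->refl->H->L'->F->R'->D->plug->D
Char 9 ('G'): step: R->1, L=5; G->plug->G->R->C->L->F->refl->B->L'->G->R'->D->plug->D

Answer: BEHAGDGDD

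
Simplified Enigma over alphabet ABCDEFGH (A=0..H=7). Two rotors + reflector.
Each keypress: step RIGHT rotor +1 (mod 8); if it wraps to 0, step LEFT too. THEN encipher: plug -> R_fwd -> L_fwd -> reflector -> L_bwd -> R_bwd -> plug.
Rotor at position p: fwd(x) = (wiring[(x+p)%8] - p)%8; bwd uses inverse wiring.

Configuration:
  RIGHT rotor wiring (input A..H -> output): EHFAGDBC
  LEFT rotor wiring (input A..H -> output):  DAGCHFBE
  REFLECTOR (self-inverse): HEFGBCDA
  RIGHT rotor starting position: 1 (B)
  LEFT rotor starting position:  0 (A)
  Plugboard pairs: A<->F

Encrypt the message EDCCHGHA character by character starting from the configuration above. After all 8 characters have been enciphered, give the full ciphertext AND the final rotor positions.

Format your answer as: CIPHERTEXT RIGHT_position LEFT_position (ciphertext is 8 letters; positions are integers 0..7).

Answer: BEAGFEFD 1 1

Derivation:
Char 1 ('E'): step: R->2, L=0; E->plug->E->R->H->L->E->refl->B->L'->G->R'->B->plug->B
Char 2 ('D'): step: R->3, L=0; D->plug->D->R->G->L->B->refl->E->L'->H->R'->E->plug->E
Char 3 ('C'): step: R->4, L=0; C->plug->C->R->F->L->F->refl->C->L'->D->R'->F->plug->A
Char 4 ('C'): step: R->5, L=0; C->plug->C->R->F->L->F->refl->C->L'->D->R'->G->plug->G
Char 5 ('H'): step: R->6, L=0; H->plug->H->R->F->L->F->refl->C->L'->D->R'->A->plug->F
Char 6 ('G'): step: R->7, L=0; G->plug->G->R->E->L->H->refl->A->L'->B->R'->E->plug->E
Char 7 ('H'): step: R->0, L->1 (L advanced); H->plug->H->R->C->L->B->refl->E->L'->E->R'->A->plug->F
Char 8 ('A'): step: R->1, L=1; A->plug->F->R->A->L->H->refl->A->L'->F->R'->D->plug->D
Final: ciphertext=BEAGFEFD, RIGHT=1, LEFT=1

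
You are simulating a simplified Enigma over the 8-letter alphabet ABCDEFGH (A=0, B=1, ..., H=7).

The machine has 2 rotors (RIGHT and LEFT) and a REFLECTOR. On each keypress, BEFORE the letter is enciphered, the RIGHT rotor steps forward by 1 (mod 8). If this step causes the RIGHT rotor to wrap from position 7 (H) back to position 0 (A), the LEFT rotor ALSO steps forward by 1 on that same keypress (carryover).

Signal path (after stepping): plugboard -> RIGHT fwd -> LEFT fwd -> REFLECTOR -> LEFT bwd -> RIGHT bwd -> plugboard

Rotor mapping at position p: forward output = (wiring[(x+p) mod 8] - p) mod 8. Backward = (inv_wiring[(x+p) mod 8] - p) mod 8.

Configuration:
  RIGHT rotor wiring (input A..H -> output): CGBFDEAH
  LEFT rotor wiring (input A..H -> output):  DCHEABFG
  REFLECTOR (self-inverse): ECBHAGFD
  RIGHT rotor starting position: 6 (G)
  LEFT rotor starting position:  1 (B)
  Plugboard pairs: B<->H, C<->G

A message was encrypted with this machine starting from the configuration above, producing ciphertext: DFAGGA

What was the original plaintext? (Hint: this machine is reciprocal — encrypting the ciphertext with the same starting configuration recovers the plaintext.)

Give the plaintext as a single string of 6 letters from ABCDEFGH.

Answer: HEFEBC

Derivation:
Char 1 ('D'): step: R->7, L=1; D->plug->D->R->C->L->D->refl->H->L'->D->R'->B->plug->H
Char 2 ('F'): step: R->0, L->2 (L advanced); F->plug->F->R->E->L->D->refl->H->L'->D->R'->E->plug->E
Char 3 ('A'): step: R->1, L=2; A->plug->A->R->F->L->E->refl->A->L'->H->R'->F->plug->F
Char 4 ('G'): step: R->2, L=2; G->plug->C->R->B->L->C->refl->B->L'->G->R'->E->plug->E
Char 5 ('G'): step: R->3, L=2; G->plug->C->R->B->L->C->refl->B->L'->G->R'->H->plug->B
Char 6 ('A'): step: R->4, L=2; A->plug->A->R->H->L->A->refl->E->L'->F->R'->G->plug->C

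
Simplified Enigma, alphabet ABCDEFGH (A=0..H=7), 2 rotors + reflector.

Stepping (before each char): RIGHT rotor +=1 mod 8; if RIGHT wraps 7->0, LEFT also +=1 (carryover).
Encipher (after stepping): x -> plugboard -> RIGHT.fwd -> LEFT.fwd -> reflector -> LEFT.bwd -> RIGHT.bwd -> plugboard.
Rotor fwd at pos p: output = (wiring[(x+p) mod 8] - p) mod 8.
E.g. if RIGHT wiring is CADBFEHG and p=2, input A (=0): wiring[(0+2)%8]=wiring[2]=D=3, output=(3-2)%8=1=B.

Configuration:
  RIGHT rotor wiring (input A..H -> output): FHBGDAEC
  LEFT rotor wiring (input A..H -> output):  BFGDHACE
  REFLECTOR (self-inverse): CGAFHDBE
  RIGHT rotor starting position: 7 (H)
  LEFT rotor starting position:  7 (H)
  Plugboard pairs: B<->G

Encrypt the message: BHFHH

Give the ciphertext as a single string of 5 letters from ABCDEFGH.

Char 1 ('B'): step: R->0, L->0 (L advanced); B->plug->G->R->E->L->H->refl->E->L'->H->R'->B->plug->G
Char 2 ('H'): step: R->1, L=0; H->plug->H->R->E->L->H->refl->E->L'->H->R'->E->plug->E
Char 3 ('F'): step: R->2, L=0; F->plug->F->R->A->L->B->refl->G->L'->C->R'->E->plug->E
Char 4 ('H'): step: R->3, L=0; H->plug->H->R->G->L->C->refl->A->L'->F->R'->C->plug->C
Char 5 ('H'): step: R->4, L=0; H->plug->H->R->C->L->G->refl->B->L'->A->R'->C->plug->C

Answer: GEECC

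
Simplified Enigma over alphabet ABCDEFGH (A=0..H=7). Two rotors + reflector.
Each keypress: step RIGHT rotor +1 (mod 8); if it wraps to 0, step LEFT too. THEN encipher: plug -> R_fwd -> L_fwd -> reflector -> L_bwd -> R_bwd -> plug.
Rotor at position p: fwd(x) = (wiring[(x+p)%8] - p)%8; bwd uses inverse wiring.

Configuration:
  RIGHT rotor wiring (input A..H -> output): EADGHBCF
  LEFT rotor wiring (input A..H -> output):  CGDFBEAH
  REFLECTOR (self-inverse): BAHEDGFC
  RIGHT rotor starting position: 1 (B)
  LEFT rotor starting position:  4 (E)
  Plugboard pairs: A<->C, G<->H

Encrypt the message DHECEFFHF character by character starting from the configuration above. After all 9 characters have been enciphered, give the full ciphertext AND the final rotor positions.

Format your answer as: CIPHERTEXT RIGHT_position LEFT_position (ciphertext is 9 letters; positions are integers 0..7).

Char 1 ('D'): step: R->2, L=4; D->plug->D->R->H->L->B->refl->A->L'->B->R'->A->plug->C
Char 2 ('H'): step: R->3, L=4; H->plug->G->R->F->L->C->refl->H->L'->G->R'->C->plug->A
Char 3 ('E'): step: R->4, L=4; E->plug->E->R->A->L->F->refl->G->L'->E->R'->F->plug->F
Char 4 ('C'): step: R->5, L=4; C->plug->A->R->E->L->G->refl->F->L'->A->R'->C->plug->A
Char 5 ('E'): step: R->6, L=4; E->plug->E->R->F->L->C->refl->H->L'->G->R'->C->plug->A
Char 6 ('F'): step: R->7, L=4; F->plug->F->R->A->L->F->refl->G->L'->E->R'->D->plug->D
Char 7 ('F'): step: R->0, L->5 (L advanced); F->plug->F->R->B->L->D->refl->E->L'->H->R'->E->plug->E
Char 8 ('H'): step: R->1, L=5; H->plug->G->R->E->L->B->refl->A->L'->G->R'->D->plug->D
Char 9 ('F'): step: R->2, L=5; F->plug->F->R->D->L->F->refl->G->L'->F->R'->C->plug->A
Final: ciphertext=CAFAADEDA, RIGHT=2, LEFT=5

Answer: CAFAADEDA 2 5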